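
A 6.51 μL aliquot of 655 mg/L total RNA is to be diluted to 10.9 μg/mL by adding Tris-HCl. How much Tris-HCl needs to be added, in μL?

10.9 μg/mL = 10.9 mg/L.
V₂ = C₁V₁/C₂ = 655 × 6.51 / 10.9 = 391 μL.
Diluent to add = V₂ − V₁ = 391 − 6.51 = 385 μL.

385 μL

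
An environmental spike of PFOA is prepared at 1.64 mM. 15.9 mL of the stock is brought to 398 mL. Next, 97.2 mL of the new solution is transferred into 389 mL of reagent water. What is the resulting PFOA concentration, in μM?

Overall dilution factor = 25.03 × 5.002 = 125.
1.64 mM / 125 = 0.0131 mM = 13.1 μM.

13.1 μM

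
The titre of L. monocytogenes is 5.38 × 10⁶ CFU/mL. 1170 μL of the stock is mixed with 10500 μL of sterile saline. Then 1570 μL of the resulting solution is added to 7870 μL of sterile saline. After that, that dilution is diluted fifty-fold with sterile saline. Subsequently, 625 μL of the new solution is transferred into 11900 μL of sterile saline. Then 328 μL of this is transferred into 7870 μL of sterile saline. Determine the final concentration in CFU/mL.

Overall dilution factor = 9.974 × 6.013 × 50 × 20.04 × 24.99 = 1.50 × 10⁶.
5.38 × 10⁶ CFU/mL / 1.50 × 10⁶ = 3.58 CFU/mL.

3.58 CFU/mL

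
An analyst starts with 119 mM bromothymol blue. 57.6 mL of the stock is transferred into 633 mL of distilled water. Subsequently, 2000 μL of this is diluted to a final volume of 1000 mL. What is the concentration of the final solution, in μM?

19.9 μM

Overall dilution factor = 11.99 × 500 = 5995.
119 mM / 5995 = 0.0199 mM = 19.9 μM.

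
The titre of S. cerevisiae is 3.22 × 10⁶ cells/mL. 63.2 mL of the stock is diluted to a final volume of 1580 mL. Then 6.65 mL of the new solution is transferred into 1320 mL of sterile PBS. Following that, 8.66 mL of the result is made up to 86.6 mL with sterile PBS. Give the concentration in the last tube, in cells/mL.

64.6 cells/mL

Overall dilution factor = 25 × 199.5 × 10 = 4.99 × 10⁴.
3.22 × 10⁶ cells/mL / 4.99 × 10⁴ = 64.6 cells/mL.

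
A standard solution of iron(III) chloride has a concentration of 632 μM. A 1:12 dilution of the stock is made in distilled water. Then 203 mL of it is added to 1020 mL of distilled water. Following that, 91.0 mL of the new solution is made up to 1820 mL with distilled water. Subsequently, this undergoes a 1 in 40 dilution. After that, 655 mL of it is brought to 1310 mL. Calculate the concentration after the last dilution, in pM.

Overall dilution factor = 12 × 6.025 × 20 × 40 × 2 = 1.16 × 10⁵.
632 μM / 1.16 × 10⁵ = 5.46 × 10⁻³ μM = 5460 pM.

5460 pM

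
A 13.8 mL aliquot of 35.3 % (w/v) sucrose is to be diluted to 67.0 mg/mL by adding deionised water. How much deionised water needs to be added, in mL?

58.9 mL

67.0 mg/mL = 6.70 % (w/v).
V₂ = C₁V₁/C₂ = 35.3 × 13.8 / 6.70 = 72.7 mL.
Diluent to add = V₂ − V₁ = 72.7 − 13.8 = 58.9 mL.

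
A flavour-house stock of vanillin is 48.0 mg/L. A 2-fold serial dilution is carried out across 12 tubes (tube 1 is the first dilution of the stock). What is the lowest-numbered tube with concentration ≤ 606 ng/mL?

Tube n has concentration 48.0 mg/L / 2ⁿ.
Need 2ⁿ ≥ 48.0 mg/L / 606 ng/mL = 79.2, so n ≥ 6.31.
First such tube: n = 7.

tube 7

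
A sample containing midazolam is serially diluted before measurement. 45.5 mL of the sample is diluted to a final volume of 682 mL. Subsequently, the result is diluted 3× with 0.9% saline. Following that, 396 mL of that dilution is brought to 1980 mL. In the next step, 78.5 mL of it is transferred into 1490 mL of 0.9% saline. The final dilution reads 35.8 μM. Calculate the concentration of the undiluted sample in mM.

161 mM

Overall dilution factor = 14.99 × 3 × 5 × 19.98 = 4492.
Original = 35.8 μM × 4492 = 1.61 × 10⁵ μM = 161 mM.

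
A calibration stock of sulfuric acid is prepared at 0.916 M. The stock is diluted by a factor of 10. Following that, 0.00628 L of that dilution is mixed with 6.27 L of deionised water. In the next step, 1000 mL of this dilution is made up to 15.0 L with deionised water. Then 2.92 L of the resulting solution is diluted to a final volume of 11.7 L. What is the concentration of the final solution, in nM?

1520 nM

Overall dilution factor = 10 × 999.4 × 15 × 4.007 = 6.01 × 10⁵.
0.916 M / 6.01 × 10⁵ = 1.52 × 10⁻⁶ M = 1520 nM.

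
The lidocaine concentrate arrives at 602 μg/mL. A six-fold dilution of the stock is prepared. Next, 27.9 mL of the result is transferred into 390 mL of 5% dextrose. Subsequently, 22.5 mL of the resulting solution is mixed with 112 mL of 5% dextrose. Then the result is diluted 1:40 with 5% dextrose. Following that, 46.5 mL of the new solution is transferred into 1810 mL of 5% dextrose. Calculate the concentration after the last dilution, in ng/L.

Overall dilution factor = 6 × 14.98 × 5.978 × 40 × 39.92 = 8.58 × 10⁵.
602 μg/mL / 8.58 × 10⁵ = 7.02 × 10⁻⁴ μg/mL = 702 ng/L.

702 ng/L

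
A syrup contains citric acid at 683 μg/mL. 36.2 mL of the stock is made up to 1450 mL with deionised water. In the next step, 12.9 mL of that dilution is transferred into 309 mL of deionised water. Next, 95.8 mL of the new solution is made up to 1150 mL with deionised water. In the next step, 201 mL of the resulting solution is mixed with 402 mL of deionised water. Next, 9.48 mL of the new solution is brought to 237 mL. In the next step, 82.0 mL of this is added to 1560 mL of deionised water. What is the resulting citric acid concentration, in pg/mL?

Overall dilution factor = 40.06 × 24.95 × 12.00 × 3 × 25 × 20.02 = 1.80 × 10⁷.
683 μg/mL / 1.80 × 10⁷ = 3.79 × 10⁻⁵ μg/mL = 37.9 pg/mL.

37.9 pg/mL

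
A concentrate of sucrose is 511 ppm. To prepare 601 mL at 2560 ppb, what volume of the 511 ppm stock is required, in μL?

2560 ppb = 2.56 ppm.
V₁ = C₂V₂/C₁ = 2.56 × 601 / 511 = 3.01 mL = 3010 μL.

3010 μL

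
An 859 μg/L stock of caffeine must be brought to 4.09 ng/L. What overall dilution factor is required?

2.10 × 10⁵

Factor = C₀/C_target = 859 μg/L / 4.09 ng/L = 2.10 × 10⁵.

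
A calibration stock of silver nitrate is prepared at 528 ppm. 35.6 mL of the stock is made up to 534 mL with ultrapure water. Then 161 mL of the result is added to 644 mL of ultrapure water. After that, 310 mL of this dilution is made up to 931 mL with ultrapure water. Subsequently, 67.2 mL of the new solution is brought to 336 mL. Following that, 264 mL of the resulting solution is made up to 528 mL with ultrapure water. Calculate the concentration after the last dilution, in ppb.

234 ppb

Overall dilution factor = 15 × 5 × 3.003 × 5 × 2 = 2252.
528 ppm / 2252 = 0.234 ppm = 234 ppb.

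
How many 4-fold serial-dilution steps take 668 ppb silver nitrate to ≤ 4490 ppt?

Need 4ⁿ ≥ 149, so n ≥ log(149)/log(4) = 3.61.
Minimum whole steps: n = 4.

4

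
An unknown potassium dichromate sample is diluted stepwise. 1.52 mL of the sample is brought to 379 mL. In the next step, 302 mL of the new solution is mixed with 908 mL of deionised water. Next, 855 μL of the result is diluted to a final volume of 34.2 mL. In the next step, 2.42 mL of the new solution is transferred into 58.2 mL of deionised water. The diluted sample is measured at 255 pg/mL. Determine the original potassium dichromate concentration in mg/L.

255 mg/L

Overall dilution factor = 249.3 × 4.007 × 40 × 25.05 = 1.00 × 10⁶.
Original = 255 pg/mL × 1.00 × 10⁶ = 2.55 × 10⁸ pg/mL = 255 mg/L.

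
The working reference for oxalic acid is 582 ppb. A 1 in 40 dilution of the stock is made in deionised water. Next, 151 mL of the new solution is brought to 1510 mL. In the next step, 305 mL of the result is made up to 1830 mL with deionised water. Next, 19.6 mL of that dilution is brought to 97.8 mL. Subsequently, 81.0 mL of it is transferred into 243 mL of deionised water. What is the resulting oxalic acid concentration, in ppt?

Overall dilution factor = 40 × 10 × 6 × 4.990 × 4 = 4.79 × 10⁴.
582 ppb / 4.79 × 10⁴ = 0.0121 ppb = 12.1 ppt.

12.1 ppt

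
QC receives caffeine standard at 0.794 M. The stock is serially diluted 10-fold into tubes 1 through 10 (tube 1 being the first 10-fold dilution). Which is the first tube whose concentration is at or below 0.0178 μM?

Tube n has concentration 0.794 M / 10ⁿ.
Need 10ⁿ ≥ 0.794 M / 0.0178 μM = 4.46 × 10⁷, so n ≥ 7.65.
First such tube: n = 8.

tube 8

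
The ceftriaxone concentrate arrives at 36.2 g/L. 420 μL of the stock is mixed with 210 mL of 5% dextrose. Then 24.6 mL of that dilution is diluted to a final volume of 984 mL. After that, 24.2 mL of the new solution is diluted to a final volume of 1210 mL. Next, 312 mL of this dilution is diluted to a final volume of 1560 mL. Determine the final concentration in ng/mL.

7.23 ng/mL

Overall dilution factor = 501 × 40 × 50 × 5 = 5.01 × 10⁶.
36.2 g/L / 5.01 × 10⁶ = 7.23 × 10⁻⁶ g/L = 7.23 ng/mL.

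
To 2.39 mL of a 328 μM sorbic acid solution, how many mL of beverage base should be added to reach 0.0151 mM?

0.0151 mM = 15.1 μM.
V₂ = C₁V₁/C₂ = 328 × 2.39 / 15.1 = 51.9 mL.
Diluent to add = V₂ − V₁ = 51.9 − 2.39 = 49.5 mL.

49.5 mL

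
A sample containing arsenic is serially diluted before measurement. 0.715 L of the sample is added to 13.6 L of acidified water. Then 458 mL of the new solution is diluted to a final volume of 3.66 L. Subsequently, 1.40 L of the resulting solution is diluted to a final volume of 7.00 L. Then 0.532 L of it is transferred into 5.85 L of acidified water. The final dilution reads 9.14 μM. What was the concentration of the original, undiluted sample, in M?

Overall dilution factor = 20.02 × 7.991 × 5 × 12.00 = 9597.
Original = 9.14 μM × 9597 = 8.77 × 10⁴ μM = 0.0877 M.

0.0877 M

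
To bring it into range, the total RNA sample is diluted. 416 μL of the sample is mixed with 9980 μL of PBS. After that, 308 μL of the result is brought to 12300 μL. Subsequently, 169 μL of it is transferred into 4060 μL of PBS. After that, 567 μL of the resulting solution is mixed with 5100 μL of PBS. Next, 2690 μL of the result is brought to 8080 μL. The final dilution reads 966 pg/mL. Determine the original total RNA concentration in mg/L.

Overall dilution factor = 24.99 × 39.94 × 25.02 × 9.995 × 3.004 = 7.50 × 10⁵.
Original = 966 pg/mL × 7.50 × 10⁵ = 7.24 × 10⁸ pg/mL = 724 mg/L.

724 mg/L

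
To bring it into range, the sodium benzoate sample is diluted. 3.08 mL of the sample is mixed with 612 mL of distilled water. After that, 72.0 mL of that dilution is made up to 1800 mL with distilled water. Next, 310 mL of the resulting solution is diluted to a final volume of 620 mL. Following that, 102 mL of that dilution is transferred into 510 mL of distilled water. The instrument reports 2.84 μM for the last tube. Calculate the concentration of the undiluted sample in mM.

Overall dilution factor = 199.7 × 25 × 2 × 6 = 5.99 × 10⁴.
Original = 2.84 μM × 5.99 × 10⁴ = 1.70 × 10⁵ μM = 170 mM.

170 mM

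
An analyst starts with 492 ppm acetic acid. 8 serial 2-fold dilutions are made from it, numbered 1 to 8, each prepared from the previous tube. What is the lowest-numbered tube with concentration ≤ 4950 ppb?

tube 7

Tube n has concentration 492 ppm / 2ⁿ.
Need 2ⁿ ≥ 492 ppm / 4950 ppb = 99.4, so n ≥ 6.64.
First such tube: n = 7.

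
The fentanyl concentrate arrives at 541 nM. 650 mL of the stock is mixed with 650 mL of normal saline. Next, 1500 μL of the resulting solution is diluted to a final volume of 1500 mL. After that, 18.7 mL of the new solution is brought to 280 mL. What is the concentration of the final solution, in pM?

18.1 pM

Overall dilution factor = 2 × 1000 × 14.97 = 2.99 × 10⁴.
541 nM / 2.99 × 10⁴ = 0.0181 nM = 18.1 pM.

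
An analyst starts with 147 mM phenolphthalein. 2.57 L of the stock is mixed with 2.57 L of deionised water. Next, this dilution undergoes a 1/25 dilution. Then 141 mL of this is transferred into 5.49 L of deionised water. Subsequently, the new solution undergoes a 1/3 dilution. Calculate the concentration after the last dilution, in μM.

Overall dilution factor = 2 × 25 × 39.94 × 3 = 5990.
147 mM / 5990 = 0.0245 mM = 24.5 μM.

24.5 μM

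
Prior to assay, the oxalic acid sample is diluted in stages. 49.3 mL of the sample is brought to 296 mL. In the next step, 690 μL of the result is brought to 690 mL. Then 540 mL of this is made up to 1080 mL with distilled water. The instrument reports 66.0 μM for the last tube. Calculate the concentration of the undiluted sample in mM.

793 mM

Overall dilution factor = 6.004 × 1000 × 2 = 1.20 × 10⁴.
Original = 66.0 μM × 1.20 × 10⁴ = 7.93 × 10⁵ μM = 793 mM.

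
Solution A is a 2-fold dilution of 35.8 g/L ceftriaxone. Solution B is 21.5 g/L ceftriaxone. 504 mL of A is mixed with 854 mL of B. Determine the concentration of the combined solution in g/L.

C_A = 35.8 g/L / 2 = 17.9 g/L.
C_mix = (C_A·V_A + C_B·V_B)/(V_A + V_B) = (17.9×504 + 21.5×854) / 1358 = 20.2 g/L.

20.2 g/L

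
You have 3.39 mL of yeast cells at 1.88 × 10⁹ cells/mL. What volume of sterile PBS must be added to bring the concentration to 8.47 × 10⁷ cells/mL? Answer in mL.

71.9 mL

V₂ = C₁V₁/C₂ = 1.88 × 10⁹ × 3.39 / 8.47 × 10⁷ = 75.2 mL.
Diluent to add = V₂ − V₁ = 75.2 − 3.39 = 71.9 mL.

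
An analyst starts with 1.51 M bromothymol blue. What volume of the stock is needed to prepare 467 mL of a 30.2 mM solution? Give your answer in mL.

30.2 mM = 0.0302 M.
V₁ = C₂V₂/C₁ = 0.0302 × 467 / 1.51 = 9.34 mL.

9.34 mL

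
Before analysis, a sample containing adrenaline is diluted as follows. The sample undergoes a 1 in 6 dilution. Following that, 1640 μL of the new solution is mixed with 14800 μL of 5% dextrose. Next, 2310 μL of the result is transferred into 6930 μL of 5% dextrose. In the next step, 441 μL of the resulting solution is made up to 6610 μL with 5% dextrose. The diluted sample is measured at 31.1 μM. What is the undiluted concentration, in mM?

112 mM

Overall dilution factor = 6 × 10.02 × 4 × 14.99 = 3606.
Original = 31.1 μM × 3606 = 1.12 × 10⁵ μM = 112 mM.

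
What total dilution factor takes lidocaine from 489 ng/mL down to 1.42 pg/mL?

Factor = C₀/C_target = 489 ng/mL / 1.42 pg/mL = 3.44 × 10⁵.

3.44 × 10⁵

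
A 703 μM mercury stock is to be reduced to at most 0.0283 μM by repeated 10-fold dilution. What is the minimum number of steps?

5

Need 10ⁿ ≥ 2.48 × 10⁴, so n ≥ log(2.48 × 10⁴)/log(10) = 4.40.
Minimum whole steps: n = 5.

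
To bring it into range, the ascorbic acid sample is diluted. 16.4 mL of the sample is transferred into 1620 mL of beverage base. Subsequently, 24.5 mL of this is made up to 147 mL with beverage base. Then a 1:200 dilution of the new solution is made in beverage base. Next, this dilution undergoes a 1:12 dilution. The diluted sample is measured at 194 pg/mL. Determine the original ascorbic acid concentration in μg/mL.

279 μg/mL

Overall dilution factor = 99.78 × 6 × 200 × 12 = 1.44 × 10⁶.
Original = 194 pg/mL × 1.44 × 10⁶ = 2.79 × 10⁸ pg/mL = 279 μg/mL.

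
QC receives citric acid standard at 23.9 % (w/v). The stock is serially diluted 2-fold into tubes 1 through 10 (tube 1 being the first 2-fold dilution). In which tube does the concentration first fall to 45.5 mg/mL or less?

Tube n has concentration 23.9 % (w/v) / 2ⁿ.
Need 2ⁿ ≥ 23.9 % (w/v) / 45.5 mg/mL = 5.25, so n ≥ 2.39.
First such tube: n = 3.

tube 3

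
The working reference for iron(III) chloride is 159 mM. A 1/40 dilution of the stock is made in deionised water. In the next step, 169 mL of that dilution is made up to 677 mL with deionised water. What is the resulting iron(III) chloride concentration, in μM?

992 μM

Overall dilution factor = 40 × 4.006 = 160.
159 mM / 160 = 0.992 mM = 992 μM.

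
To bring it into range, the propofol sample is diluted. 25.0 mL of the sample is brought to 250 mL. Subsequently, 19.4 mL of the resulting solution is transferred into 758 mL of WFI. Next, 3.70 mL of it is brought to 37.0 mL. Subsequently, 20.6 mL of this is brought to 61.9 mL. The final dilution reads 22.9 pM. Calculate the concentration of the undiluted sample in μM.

Overall dilution factor = 10 × 40.07 × 10 × 3.005 = 1.20 × 10⁴.
Original = 22.9 pM × 1.20 × 10⁴ = 2.76 × 10⁵ pM = 0.276 μM.

0.276 μM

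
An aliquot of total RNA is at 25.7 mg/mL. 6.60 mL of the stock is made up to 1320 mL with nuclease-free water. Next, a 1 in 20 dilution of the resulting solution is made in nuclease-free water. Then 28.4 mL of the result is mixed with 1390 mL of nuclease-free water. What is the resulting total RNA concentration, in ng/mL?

129 ng/mL

Overall dilution factor = 200 × 20 × 49.94 = 2.00 × 10⁵.
25.7 mg/mL / 2.00 × 10⁵ = 1.29 × 10⁻⁴ mg/mL = 129 ng/mL.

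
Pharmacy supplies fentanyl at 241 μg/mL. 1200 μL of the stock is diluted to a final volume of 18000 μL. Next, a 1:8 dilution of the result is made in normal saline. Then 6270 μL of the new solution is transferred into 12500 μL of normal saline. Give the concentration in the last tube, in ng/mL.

671 ng/mL

Overall dilution factor = 15 × 8 × 2.994 = 359.
241 μg/mL / 359 = 0.671 μg/mL = 671 ng/mL.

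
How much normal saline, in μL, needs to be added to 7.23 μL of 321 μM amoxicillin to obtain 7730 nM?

293 μL

7730 nM = 7.73 μM.
V₂ = C₁V₁/C₂ = 321 × 7.23 / 7.73 = 300 μL.
Diluent to add = V₂ − V₁ = 300 − 7.23 = 293 μL.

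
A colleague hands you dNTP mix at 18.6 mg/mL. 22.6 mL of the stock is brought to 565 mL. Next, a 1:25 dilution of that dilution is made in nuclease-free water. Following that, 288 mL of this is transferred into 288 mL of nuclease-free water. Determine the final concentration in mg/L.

14.9 mg/L

Overall dilution factor = 25 × 25 × 2 = 1250.
18.6 mg/mL / 1250 = 0.0149 mg/mL = 14.9 mg/L.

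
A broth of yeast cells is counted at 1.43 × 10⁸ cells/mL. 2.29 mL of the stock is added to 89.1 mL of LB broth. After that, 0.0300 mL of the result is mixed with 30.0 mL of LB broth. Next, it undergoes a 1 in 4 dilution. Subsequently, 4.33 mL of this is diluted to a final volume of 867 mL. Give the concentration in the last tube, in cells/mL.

4.47 cells/mL

Overall dilution factor = 39.91 × 1001 × 4 × 200.2 = 3.20 × 10⁷.
1.43 × 10⁸ cells/mL / 3.20 × 10⁷ = 4.47 cells/mL.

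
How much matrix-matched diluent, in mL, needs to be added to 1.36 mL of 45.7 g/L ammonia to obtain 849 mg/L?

71.8 mL

849 mg/L = 0.849 g/L.
V₂ = C₁V₁/C₂ = 45.7 × 1.36 / 0.849 = 73.2 mL.
Diluent to add = V₂ − V₁ = 73.2 − 1.36 = 71.8 mL.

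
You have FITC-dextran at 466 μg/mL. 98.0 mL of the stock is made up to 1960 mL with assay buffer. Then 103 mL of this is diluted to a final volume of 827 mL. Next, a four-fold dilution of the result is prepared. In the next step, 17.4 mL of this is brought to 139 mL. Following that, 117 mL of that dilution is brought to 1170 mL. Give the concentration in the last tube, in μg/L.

9.08 μg/L

Overall dilution factor = 20 × 8.029 × 4 × 7.989 × 10 = 5.13 × 10⁴.
466 μg/mL / 5.13 × 10⁴ = 9.08 × 10⁻³ μg/mL = 9.08 μg/L.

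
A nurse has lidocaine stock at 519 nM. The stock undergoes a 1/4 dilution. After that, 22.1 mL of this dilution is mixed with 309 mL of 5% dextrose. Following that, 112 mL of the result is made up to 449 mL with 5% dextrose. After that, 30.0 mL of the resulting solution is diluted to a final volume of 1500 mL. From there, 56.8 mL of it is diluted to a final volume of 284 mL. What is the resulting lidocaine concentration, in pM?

8.64 pM

Overall dilution factor = 4 × 14.98 × 4.009 × 50 × 5 = 6.01 × 10⁴.
519 nM / 6.01 × 10⁴ = 8.64 × 10⁻³ nM = 8.64 pM.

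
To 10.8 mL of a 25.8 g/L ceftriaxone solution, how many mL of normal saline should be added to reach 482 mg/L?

482 mg/L = 0.482 g/L.
V₂ = C₁V₁/C₂ = 25.8 × 10.8 / 0.482 = 578 mL.
Diluent to add = V₂ − V₁ = 578 − 10.8 = 567 mL.

567 mL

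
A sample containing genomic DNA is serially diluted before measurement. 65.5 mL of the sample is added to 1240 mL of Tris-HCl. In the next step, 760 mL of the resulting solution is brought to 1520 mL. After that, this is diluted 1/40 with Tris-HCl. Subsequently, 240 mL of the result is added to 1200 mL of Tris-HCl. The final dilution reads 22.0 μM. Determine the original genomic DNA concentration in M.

0.210 M

Overall dilution factor = 19.93 × 2 × 40 × 6 = 9567.
Original = 22.0 μM × 9567 = 2.10 × 10⁵ μM = 0.210 M.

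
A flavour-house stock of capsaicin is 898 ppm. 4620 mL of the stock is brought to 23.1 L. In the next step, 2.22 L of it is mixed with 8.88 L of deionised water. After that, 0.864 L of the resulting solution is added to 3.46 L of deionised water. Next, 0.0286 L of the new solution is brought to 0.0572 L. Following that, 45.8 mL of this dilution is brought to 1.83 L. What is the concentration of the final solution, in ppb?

89.8 ppb

Overall dilution factor = 5 × 5 × 5.005 × 2 × 39.96 = 9998.
898 ppm / 9998 = 0.0898 ppm = 89.8 ppb.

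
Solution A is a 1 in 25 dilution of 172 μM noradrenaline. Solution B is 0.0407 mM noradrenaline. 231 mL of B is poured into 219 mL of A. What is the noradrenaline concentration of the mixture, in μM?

24.2 μM

C_A = 172 μM / 25 = 6.88 μM.
C_B = 0.0407 mM = 40.7 μM.
C_mix = (C_A·V_A + C_B·V_B)/(V_A + V_B) = (6.88×219 + 40.7×231) / 450.0 = 24.2 μM.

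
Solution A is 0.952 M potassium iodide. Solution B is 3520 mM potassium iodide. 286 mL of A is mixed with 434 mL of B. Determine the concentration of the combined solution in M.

C_B = 3520 mM = 3.52 M.
C_mix = (C_A·V_A + C_B·V_B)/(V_A + V_B) = (0.952×286 + 3.52×434) / 720.0 = 2.50 M.

2.50 M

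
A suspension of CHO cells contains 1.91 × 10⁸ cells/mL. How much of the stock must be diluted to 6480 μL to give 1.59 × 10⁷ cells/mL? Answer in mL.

V₁ = C₂V₂/C₁ = 1.59 × 10⁷ × 6480 / 1.91 × 10⁸ = 539 μL = 0.539 mL.

0.539 mL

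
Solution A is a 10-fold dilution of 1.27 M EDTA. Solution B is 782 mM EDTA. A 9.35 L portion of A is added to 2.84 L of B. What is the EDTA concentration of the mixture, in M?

C_A = 1.27 M / 10 = 0.127 M.
C_B = 782 mM = 0.782 M.
C_mix = (C_A·V_A + C_B·V_B)/(V_A + V_B) = (0.127×9.35 + 0.782×2.84) / 12.19 = 0.280 M.

0.280 M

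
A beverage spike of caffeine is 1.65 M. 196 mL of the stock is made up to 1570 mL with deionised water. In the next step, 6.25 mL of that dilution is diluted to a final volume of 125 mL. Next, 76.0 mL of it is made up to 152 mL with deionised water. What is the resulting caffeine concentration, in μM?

5150 μM

Overall dilution factor = 8.010 × 20 × 2 = 320.
1.65 M / 320 = 5.15 × 10⁻³ M = 5150 μM.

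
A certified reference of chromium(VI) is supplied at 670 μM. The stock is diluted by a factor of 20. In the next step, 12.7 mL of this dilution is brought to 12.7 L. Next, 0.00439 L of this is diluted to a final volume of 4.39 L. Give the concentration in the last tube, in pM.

33.5 pM

Overall dilution factor = 20 × 1000 × 1000 = 2.00 × 10⁷.
670 μM / 2.00 × 10⁷ = 3.35 × 10⁻⁵ μM = 33.5 pM.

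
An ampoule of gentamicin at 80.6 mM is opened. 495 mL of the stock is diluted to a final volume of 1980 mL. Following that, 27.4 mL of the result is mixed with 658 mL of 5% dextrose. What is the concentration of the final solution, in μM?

Overall dilution factor = 4 × 25.01 = 100.
80.6 mM / 100 = 0.806 mM = 806 μM.

806 μM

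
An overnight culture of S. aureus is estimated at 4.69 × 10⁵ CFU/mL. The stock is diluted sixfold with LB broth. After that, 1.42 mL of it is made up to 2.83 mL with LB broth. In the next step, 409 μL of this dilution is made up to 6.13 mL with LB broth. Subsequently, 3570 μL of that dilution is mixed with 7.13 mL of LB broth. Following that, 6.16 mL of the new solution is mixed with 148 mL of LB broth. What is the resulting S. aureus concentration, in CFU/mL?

34.9 CFU/mL

Overall dilution factor = 6 × 1.993 × 14.99 × 2.997 × 25.03 = 1.34 × 10⁴.
4.69 × 10⁵ CFU/mL / 1.34 × 10⁴ = 34.9 CFU/mL.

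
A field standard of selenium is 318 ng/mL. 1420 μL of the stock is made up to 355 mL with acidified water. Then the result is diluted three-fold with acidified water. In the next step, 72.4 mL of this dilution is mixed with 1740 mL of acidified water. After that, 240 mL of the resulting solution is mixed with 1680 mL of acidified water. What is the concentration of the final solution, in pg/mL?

Overall dilution factor = 250 × 3 × 25.03 × 8 = 1.50 × 10⁵.
318 ng/mL / 1.50 × 10⁵ = 2.12 × 10⁻³ ng/mL = 2.12 pg/mL.

2.12 pg/mL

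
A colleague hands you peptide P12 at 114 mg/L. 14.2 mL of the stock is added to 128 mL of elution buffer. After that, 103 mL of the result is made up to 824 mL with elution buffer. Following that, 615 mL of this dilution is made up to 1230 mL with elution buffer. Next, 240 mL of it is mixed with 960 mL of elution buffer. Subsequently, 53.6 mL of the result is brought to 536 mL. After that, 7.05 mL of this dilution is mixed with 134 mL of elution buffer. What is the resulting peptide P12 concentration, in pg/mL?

711 pg/mL

Overall dilution factor = 10.01 × 8 × 2 × 5 × 10 × 20.01 = 1.60 × 10⁵.
114 mg/L / 1.60 × 10⁵ = 7.11 × 10⁻⁴ mg/L = 711 pg/mL.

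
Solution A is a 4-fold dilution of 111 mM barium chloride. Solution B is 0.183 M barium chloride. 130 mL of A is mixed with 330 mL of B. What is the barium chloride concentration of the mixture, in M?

C_A = 111 mM / 4 = 27.8 mM.
C_B = 0.183 M = 183 mM.
C_mix = (C_A·V_A + C_B·V_B)/(V_A + V_B) = (27.8×130 + 183×330) / 460.0 = 139 mM = 0.139 M.

0.139 M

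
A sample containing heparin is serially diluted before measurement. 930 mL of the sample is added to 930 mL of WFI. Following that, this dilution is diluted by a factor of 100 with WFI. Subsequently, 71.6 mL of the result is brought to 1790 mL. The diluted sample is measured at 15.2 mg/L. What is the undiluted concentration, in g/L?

76.0 g/L

Overall dilution factor = 2 × 100 × 25 = 5000.
Original = 15.2 mg/L × 5000 = 7.60 × 10⁴ mg/L = 76.0 g/L.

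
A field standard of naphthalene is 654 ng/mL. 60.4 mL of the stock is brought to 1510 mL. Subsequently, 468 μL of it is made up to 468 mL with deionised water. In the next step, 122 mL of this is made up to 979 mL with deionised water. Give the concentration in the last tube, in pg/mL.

3.26 pg/mL

Overall dilution factor = 25 × 1000 × 8.025 = 2.01 × 10⁵.
654 ng/mL / 2.01 × 10⁵ = 3.26 × 10⁻³ ng/mL = 3.26 pg/mL.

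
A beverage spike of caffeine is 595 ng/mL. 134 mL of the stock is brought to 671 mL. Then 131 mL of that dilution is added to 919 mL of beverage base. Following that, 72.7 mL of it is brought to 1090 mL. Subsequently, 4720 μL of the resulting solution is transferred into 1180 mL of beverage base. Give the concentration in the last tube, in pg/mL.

Overall dilution factor = 5.007 × 8.015 × 14.99 × 251 = 1.51 × 10⁵.
595 ng/mL / 1.51 × 10⁵ = 3.94 × 10⁻³ ng/mL = 3.94 pg/mL.

3.94 pg/mL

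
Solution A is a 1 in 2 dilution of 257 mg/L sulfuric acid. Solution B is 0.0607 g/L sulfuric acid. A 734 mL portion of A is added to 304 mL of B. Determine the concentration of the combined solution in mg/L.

C_A = 257 mg/L / 2 = 128 mg/L.
C_B = 0.0607 g/L = 60.7 mg/L.
C_mix = (C_A·V_A + C_B·V_B)/(V_A + V_B) = (128×734 + 60.7×304) / 1038 = 109 mg/L.

109 mg/L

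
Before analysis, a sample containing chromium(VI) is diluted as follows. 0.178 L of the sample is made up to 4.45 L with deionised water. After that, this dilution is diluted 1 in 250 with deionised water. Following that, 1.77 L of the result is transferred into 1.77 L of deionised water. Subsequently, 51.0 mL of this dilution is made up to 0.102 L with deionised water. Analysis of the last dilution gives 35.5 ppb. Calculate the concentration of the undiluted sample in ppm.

888 ppm

Overall dilution factor = 25 × 250 × 2 × 2 = 2.50 × 10⁴.
Original = 35.5 ppb × 2.50 × 10⁴ = 8.88 × 10⁵ ppb = 888 ppm.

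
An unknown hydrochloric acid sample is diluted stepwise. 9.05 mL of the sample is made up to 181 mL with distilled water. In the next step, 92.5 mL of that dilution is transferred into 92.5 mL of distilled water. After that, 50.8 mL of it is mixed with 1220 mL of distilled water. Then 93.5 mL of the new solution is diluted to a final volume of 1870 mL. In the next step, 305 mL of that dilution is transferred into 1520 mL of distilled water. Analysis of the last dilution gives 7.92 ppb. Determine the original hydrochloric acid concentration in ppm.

948 ppm

Overall dilution factor = 20 × 2 × 25.02 × 20 × 5.984 = 1.20 × 10⁵.
Original = 7.92 ppb × 1.20 × 10⁵ = 9.48 × 10⁵ ppb = 948 ppm.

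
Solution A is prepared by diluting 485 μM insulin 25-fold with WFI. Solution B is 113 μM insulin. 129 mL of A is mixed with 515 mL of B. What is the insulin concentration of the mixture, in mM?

C_A = 485 μM / 25 = 19.4 μM.
C_mix = (C_A·V_A + C_B·V_B)/(V_A + V_B) = (19.4×129 + 113×515) / 644.0 = 94.3 μM = 0.0943 mM.

0.0943 mM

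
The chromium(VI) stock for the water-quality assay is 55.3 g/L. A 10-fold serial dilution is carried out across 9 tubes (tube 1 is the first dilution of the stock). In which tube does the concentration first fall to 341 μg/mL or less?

Tube n has concentration 55.3 g/L / 10ⁿ.
Need 10ⁿ ≥ 55.3 g/L / 341 μg/mL = 162, so n ≥ 2.21.
First such tube: n = 3.

tube 3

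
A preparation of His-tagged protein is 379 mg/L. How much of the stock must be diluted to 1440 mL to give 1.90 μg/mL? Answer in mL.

7.22 mL

1.90 μg/mL = 1.90 mg/L.
V₁ = C₂V₂/C₁ = 1.90 × 1440 / 379 = 7.22 mL.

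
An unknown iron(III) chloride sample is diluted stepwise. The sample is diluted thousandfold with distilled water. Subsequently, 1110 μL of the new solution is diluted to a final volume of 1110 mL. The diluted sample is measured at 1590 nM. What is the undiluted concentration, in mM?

Overall dilution factor = 1000 × 1000 = 1.00 × 10⁶.
Original = 1590 nM × 1.00 × 10⁶ = 1.59 × 10⁹ nM = 1590 mM.

1590 mM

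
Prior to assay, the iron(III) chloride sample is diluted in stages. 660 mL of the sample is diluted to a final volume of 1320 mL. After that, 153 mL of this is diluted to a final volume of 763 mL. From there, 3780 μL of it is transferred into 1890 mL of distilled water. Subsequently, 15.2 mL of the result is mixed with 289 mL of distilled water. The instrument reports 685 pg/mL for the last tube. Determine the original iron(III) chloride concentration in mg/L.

Overall dilution factor = 2 × 4.987 × 501 × 20.01 = 1.00 × 10⁵.
Original = 685 pg/mL × 1.00 × 10⁵ = 6.85 × 10⁷ pg/mL = 68.5 mg/L.

68.5 mg/L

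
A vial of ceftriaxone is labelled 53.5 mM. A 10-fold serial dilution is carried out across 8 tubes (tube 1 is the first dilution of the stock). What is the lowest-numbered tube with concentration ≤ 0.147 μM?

tube 6

Tube n has concentration 53.5 mM / 10ⁿ.
Need 10ⁿ ≥ 53.5 mM / 0.147 μM = 3.64 × 10⁵, so n ≥ 5.56.
First such tube: n = 6.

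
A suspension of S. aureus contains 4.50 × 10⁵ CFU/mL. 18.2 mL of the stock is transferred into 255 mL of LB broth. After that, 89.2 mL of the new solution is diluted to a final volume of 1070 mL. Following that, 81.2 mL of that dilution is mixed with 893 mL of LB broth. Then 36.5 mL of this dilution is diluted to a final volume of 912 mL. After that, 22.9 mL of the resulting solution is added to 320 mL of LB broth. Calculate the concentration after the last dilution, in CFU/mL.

Overall dilution factor = 15.01 × 12.00 × 12.00 × 24.99 × 14.97 = 8.08 × 10⁵.
4.50 × 10⁵ CFU/mL / 8.08 × 10⁵ = 0.557 CFU/mL.

0.557 CFU/mL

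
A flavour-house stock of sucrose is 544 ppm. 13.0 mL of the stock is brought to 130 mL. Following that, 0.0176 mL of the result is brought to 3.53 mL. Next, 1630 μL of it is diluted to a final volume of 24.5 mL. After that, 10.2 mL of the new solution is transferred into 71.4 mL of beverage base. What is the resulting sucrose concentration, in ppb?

Overall dilution factor = 10 × 200.6 × 15.03 × 8 = 2.41 × 10⁵.
544 ppm / 2.41 × 10⁵ = 2.26 × 10⁻³ ppm = 2.26 ppb.

2.26 ppb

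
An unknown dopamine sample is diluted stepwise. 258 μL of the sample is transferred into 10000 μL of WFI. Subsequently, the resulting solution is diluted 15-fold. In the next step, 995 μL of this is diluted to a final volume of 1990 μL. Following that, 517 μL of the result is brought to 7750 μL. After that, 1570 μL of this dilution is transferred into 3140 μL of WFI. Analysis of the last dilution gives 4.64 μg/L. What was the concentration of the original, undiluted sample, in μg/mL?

249 μg/mL

Overall dilution factor = 39.76 × 15 × 2 × 14.99 × 3 = 5.36 × 10⁴.
Original = 4.64 μg/L × 5.36 × 10⁴ = 2.49 × 10⁵ μg/L = 249 μg/mL.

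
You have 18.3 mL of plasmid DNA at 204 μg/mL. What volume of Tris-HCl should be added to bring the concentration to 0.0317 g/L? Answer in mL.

0.0317 g/L = 31.7 μg/mL.
V₂ = C₁V₁/C₂ = 204 × 18.3 / 31.7 = 118 mL.
Diluent to add = V₂ − V₁ = 118 − 18.3 = 99.5 mL.

99.5 mL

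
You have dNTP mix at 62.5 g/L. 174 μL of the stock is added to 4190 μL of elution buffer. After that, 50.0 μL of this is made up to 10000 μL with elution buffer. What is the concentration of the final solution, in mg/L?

Overall dilution factor = 25.08 × 200 = 5016.
62.5 g/L / 5016 = 0.0125 g/L = 12.5 mg/L.

12.5 mg/L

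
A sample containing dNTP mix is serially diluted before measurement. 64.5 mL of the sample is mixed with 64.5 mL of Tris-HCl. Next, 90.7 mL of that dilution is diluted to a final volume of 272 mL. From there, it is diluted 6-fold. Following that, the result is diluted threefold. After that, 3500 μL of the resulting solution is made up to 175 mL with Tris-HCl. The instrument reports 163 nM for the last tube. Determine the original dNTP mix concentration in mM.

0.880 mM

Overall dilution factor = 2 × 2.999 × 6 × 3 × 50 = 5398.
Original = 163 nM × 5398 = 8.80 × 10⁵ nM = 0.880 mM.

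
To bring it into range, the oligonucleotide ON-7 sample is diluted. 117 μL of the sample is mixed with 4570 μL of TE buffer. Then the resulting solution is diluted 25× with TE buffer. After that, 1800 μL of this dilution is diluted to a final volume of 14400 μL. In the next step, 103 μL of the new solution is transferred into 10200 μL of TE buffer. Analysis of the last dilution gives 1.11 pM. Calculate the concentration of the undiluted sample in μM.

Overall dilution factor = 40.06 × 25 × 8 × 100.0 = 8.01 × 10⁵.
Original = 1.11 pM × 8.01 × 10⁵ = 8.90 × 10⁵ pM = 0.890 μM.

0.890 μM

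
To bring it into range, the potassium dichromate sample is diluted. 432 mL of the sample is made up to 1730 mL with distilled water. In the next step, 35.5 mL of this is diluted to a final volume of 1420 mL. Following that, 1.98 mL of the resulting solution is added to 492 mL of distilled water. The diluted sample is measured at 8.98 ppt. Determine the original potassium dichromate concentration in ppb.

Overall dilution factor = 4.005 × 40 × 249.5 = 4.00 × 10⁴.
Original = 8.98 ppt × 4.00 × 10⁴ = 3.59 × 10⁵ ppt = 359 ppb.

359 ppb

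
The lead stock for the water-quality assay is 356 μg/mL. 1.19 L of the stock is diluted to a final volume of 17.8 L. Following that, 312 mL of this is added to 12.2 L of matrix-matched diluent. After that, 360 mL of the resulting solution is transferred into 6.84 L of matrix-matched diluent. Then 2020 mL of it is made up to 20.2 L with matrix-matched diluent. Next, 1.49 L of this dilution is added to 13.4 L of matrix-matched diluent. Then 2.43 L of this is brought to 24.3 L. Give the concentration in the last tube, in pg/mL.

29.7 pg/mL

Overall dilution factor = 14.96 × 40.10 × 20 × 10 × 9.993 × 10 = 1.20 × 10⁷.
356 μg/mL / 1.20 × 10⁷ = 2.97 × 10⁻⁵ μg/mL = 29.7 pg/mL.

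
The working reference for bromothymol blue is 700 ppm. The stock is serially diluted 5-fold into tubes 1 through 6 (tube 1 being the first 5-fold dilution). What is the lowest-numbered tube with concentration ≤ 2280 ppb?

Tube n has concentration 700 ppm / 5ⁿ.
Need 5ⁿ ≥ 700 ppm / 2280 ppb = 307, so n ≥ 3.56.
First such tube: n = 4.

tube 4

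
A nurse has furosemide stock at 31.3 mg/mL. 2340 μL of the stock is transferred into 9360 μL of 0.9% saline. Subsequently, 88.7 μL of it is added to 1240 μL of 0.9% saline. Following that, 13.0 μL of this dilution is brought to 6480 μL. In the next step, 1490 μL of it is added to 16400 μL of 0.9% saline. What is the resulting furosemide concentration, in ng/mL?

Overall dilution factor = 5 × 14.98 × 498.5 × 12.01 = 4.48 × 10⁵.
31.3 mg/mL / 4.48 × 10⁵ = 6.98 × 10⁻⁵ mg/mL = 69.8 ng/mL.

69.8 ng/mL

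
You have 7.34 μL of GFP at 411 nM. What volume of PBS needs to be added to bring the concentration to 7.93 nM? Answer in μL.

V₂ = C₁V₁/C₂ = 411 × 7.34 / 7.93 = 380 μL.
Diluent to add = V₂ − V₁ = 380 − 7.34 = 373 μL.

373 μL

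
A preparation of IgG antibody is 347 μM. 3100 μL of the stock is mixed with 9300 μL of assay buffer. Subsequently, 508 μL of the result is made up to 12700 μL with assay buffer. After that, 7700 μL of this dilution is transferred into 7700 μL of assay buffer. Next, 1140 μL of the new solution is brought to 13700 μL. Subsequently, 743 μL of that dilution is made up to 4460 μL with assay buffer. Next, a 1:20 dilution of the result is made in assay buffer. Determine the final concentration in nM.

Overall dilution factor = 4 × 25 × 2 × 12.02 × 6.003 × 20 = 2.89 × 10⁵.
347 μM / 2.89 × 10⁵ = 1.20 × 10⁻³ μM = 1.20 nM.

1.20 nM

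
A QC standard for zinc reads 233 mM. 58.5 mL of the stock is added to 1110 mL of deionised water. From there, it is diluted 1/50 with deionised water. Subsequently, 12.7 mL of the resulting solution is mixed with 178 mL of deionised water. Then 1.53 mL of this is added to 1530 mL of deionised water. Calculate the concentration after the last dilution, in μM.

Overall dilution factor = 19.97 × 50 × 15.02 × 1001 = 1.50 × 10⁷.
233 mM / 1.50 × 10⁷ = 1.55 × 10⁻⁵ mM = 0.0155 μM.

0.0155 μM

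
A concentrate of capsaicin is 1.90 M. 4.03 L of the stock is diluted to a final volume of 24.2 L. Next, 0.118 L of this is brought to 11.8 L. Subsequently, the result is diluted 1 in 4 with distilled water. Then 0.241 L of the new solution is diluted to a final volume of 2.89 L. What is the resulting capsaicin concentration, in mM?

Overall dilution factor = 6.005 × 100 × 4 × 11.99 = 2.88 × 10⁴.
1.90 M / 2.88 × 10⁴ = 6.60 × 10⁻⁵ M = 0.0660 mM.

0.0660 mM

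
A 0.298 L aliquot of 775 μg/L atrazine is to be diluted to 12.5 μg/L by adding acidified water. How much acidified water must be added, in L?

18.2 L

V₂ = C₁V₁/C₂ = 775 × 0.298 / 12.5 = 18.5 L.
Diluent to add = V₂ − V₁ = 18.5 − 0.298 = 18.2 L.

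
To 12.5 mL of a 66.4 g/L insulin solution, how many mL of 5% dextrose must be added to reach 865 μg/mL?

947 mL

865 μg/mL = 0.865 g/L.
V₂ = C₁V₁/C₂ = 66.4 × 12.5 / 0.865 = 960 mL.
Diluent to add = V₂ − V₁ = 960 − 12.5 = 947 mL.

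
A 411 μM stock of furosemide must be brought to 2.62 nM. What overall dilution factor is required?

Factor = C₀/C_target = 411 μM / 2.62 nM = 1.57 × 10⁵.

1.57 × 10⁵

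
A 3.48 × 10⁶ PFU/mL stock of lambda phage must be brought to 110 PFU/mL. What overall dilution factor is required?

Factor = C₀/C_target = 3.48 × 10⁶ PFU/mL / 110 PFU/mL = 3.16 × 10⁴.

3.16 × 10⁴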